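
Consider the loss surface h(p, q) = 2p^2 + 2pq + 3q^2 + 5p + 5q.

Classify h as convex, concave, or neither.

convex

h is quadratic, so its Hessian is the constant matrix H = [[4, 2], [2, 6]].
det(H) = 20, tr(H) = 10.
det(H) > 0 and tr(H) > 0, so H is positive definite everywhere: convex.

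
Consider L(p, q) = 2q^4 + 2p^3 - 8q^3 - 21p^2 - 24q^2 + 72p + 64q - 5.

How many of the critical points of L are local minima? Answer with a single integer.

L separates as a function of p plus a function of q, so ∇L=0 decouples.
∂L/∂p = 6(p - 4)(p - 3) = 0 at p ∈ {3, 4}; ∂L/∂q = 8(q - 4)(q - 1)(q + 2) = 0 at q ∈ {-2, 1, 4}.
The Hessian is diagonal: diag(L_pp, L_qq). Second derivatives: L_pp(3)=-6, L_pp(4)=6; L_qq(-2)=144, L_qq(1)=-72, L_qq(4)=144.
Local minima occur where both diagonal entries positive: (4, -2), (4, 4). Count: 2.

2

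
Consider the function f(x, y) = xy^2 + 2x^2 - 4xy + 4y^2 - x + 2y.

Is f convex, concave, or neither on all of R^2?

The term xy^2 is cubic, so the Hessian is not constant.
∂²f/∂y² = 2x + 8, which takes both signs as x varies (negative for sufficiently negative x). A diagonal entry of the Hessian changing sign means the Hessian is neither positive- nor negative-semidefinite on all of R^2.

neither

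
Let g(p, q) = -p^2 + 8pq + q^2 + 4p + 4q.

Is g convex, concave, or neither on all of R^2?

g is quadratic, so its Hessian is the constant matrix H = [[-2, 8], [8, 2]].
det(H) = -68, tr(H) = 0.
det(H) < 0, so H is indefinite: neither convex nor concave.

neither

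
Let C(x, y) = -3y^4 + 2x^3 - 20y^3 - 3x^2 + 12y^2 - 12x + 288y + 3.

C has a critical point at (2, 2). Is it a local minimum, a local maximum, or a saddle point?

saddle point

The mixed partial ∂²C/∂x∂y is 0, so the Hessian at any point is diag(C_xx, C_yy) = diag(6(2x - 1), 12(-3y^2 - 10y + 2)).
At (2, 2): H = diag(18, -360).
The eigenvalues have opposite signs, so H is indefinite: a saddle point.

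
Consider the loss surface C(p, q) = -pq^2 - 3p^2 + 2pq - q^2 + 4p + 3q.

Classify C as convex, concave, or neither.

The term -pq^2 is cubic, so the Hessian is not constant.
∂²C/∂q² = -2p - 2, which takes both signs as p varies (negative for sufficiently large p). A diagonal entry of the Hessian changing sign means the Hessian is neither positive- nor negative-semidefinite on all of R^2.

neither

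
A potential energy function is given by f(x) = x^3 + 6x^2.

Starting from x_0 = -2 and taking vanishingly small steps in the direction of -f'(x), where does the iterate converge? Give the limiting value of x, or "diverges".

0

f'(x) = 3x(x + 4), so f'(-2) = -12.
Gradient descent moves in the -f' direction, i.e. x is increasing.
The nearest critical point in that direction is x = 0, where f'' = 12 > 0 (a local minimum). The iterate converges there.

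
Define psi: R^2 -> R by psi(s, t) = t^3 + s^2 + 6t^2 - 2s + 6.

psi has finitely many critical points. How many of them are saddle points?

1

psi separates as a function of s plus a function of t, so ∇psi=0 decouples.
∂psi/∂s = 2(s - 1) = 0 at s ∈ {1}; ∂psi/∂t = 3t(t + 4) = 0 at t ∈ {-4, 0}.
The Hessian is diagonal: diag(psi_ss, psi_tt). Second derivatives: psi_ss(1)=2; psi_tt(-4)=-12, psi_tt(0)=12.
Saddle points occur where the two diagonal entries have opposite signs: (1, -4). Count: 1.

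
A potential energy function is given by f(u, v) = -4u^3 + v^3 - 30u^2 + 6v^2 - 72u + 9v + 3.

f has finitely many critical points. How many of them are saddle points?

f separates as a function of u plus a function of v, so ∇f=0 decouples.
∂f/∂u = -12(u + 2)(u + 3) = 0 at u ∈ {-3, -2}; ∂f/∂v = 3(v + 1)(v + 3) = 0 at v ∈ {-3, -1}.
The Hessian is diagonal: diag(f_uu, f_vv). Second derivatives: f_uu(-3)=12, f_uu(-2)=-12; f_vv(-3)=-6, f_vv(-1)=6.
Saddle points occur where the two diagonal entries have opposite signs: (-3, -3), (-2, -1). Count: 2.

2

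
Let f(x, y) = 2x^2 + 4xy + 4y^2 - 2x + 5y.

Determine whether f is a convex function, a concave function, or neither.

f is quadratic, so its Hessian is the constant matrix H = [[4, 4], [4, 8]].
det(H) = 16, tr(H) = 12.
det(H) > 0 and tr(H) > 0, so H is positive definite everywhere: convex.

convex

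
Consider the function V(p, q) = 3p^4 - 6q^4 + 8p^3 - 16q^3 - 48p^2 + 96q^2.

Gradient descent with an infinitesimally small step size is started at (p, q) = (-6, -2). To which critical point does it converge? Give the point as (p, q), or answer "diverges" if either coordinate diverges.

(-4, 0)

V is separable, so gradient descent decouples: p follows -∂V/∂p, q follows -∂V/∂q.
∂V/∂p = 12p(p - 2)(p + 4); at p=-6 this is -1152, so p increases.
∂V/∂q = -24q(q - 2)(q + 4); at q=-2 this is -384, so q increases.
p converges to its nearest critical value -4 (a local min of the p-part); q converges to 0. The iterate converges to (-4, 0).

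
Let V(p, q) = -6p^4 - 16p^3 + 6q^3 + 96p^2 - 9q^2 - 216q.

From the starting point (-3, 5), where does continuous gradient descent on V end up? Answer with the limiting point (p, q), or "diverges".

(0, 4)

V is separable, so gradient descent decouples: p follows -∂V/∂p, q follows -∂V/∂q.
∂V/∂p = -24p(p - 2)(p + 4); at p=-3 this is -360, so p increases.
∂V/∂q = 18(q - 4)(q + 3); at q=5 this is 144, so q decreases.
p converges to its nearest critical value 0 (a local min of the p-part); q converges to 4. The iterate converges to (0, 4).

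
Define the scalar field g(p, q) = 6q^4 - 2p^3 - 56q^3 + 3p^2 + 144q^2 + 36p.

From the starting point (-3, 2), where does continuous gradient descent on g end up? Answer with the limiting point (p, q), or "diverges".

g is separable, so gradient descent decouples: p follows -∂g/∂p, q follows -∂g/∂q.
∂g/∂p = -6(p - 3)(p + 2); at p=-3 this is -36, so p increases.
∂g/∂q = 24q(q - 4)(q - 3); at q=2 this is 96, so q decreases.
p converges to its nearest critical value -2 (a local min of the p-part); q converges to 0. The iterate converges to (-2, 0).

(-2, 0)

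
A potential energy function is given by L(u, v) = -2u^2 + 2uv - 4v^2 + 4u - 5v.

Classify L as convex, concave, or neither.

concave

L is quadratic, so its Hessian is the constant matrix H = [[-4, 2], [2, -8]].
det(H) = 28, tr(H) = -12.
det(H) > 0 and tr(H) < 0, so H is negative definite everywhere: concave.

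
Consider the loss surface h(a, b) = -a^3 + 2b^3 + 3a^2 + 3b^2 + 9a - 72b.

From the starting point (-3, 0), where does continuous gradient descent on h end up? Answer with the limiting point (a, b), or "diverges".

(-1, 3)

h is separable, so gradient descent decouples: a follows -∂h/∂a, b follows -∂h/∂b.
∂h/∂a = -3(a - 3)(a + 1); at a=-3 this is -36, so a increases.
∂h/∂b = 6(b - 3)(b + 4); at b=0 this is -72, so b increases.
a converges to its nearest critical value -1 (a local min of the a-part); b converges to 3. The iterate converges to (-1, 3).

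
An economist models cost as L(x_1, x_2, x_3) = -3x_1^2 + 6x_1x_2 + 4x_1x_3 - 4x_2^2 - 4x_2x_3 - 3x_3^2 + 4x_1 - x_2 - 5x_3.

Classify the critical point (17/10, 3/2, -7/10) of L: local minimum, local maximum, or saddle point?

The Hessian is constant: H = [[-6, 6, 4], [6, -8, -4], [4, -4, -6]].
Leading principal minors: Δ₁ = -6, Δ₂ = 12, Δ₃ = -40.
The minors alternate sign starting negative (−, +, −), so H is negative definite: a local maximum.

local maximum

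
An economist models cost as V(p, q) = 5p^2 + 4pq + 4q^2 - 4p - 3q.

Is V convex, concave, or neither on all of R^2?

V is quadratic, so its Hessian is the constant matrix H = [[10, 4], [4, 8]].
det(H) = 64, tr(H) = 18.
det(H) > 0 and tr(H) > 0, so H is positive definite everywhere: convex.

convex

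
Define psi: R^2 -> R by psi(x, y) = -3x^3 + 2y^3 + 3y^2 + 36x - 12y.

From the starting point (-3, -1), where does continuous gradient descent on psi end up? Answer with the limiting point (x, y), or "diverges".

(-2, 1)

psi is separable, so gradient descent decouples: x follows -∂psi/∂x, y follows -∂psi/∂y.
∂psi/∂x = -9(x - 2)(x + 2); at x=-3 this is -45, so x increases.
∂psi/∂y = 6(y - 1)(y + 2); at y=-1 this is -12, so y increases.
x converges to its nearest critical value -2 (a local min of the x-part); y converges to 1. The iterate converges to (-2, 1).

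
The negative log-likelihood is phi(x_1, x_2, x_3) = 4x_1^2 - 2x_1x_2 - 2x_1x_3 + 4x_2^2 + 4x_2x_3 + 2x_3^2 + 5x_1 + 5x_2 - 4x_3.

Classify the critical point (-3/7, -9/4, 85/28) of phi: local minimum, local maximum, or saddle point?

The Hessian is constant: H = [[8, -2, -2], [-2, 8, 4], [-2, 4, 4]].
Leading principal minors: Δ₁ = 8, Δ₂ = 60, Δ₃ = 112.
All leading minors are positive, so H is positive definite: a local minimum.

local minimum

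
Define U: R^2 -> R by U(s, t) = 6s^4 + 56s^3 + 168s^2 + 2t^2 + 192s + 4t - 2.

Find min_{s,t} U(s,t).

U(s,t) separates as P(s) + Q(t) − 2, so its minimum is min P + min Q − 2.
P'(s) = 24(s + 1)(s + 2)(s + 4) vanishes at s ∈ {-4, -2, -1}; Q'(t) = 4(t + 1) vanishes at t ∈ {-1}.
Local minima of P (where P''>0): P(-4)=-128, P(-1)=-74. Local minima of Q: Q(-1)=-2.
So the global minimum of U is P(-4) + Q(-1) − 2 = -128 − 2 − 2 = -132, attained at (-4, -1).

-132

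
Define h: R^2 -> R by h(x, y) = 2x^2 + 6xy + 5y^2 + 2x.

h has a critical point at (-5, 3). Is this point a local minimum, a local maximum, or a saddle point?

local minimum

The Hessian of h is constant: H = [[4, 6], [6, 10]].
det(H) = 4·10 − 6² = 4.
det(H) > 0 and tr(H) = 14 > 0, so H is positive definite and the point is a local minimum.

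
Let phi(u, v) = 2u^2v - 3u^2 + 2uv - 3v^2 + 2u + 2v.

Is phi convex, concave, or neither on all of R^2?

The term 2u^2v is cubic, so the Hessian is not constant.
∂²phi/∂u² = 4v - 6, which takes both signs as v varies (negative for sufficiently negative v). A diagonal entry of the Hessian changing sign means the Hessian is neither positive- nor negative-semidefinite on all of R^2.

neither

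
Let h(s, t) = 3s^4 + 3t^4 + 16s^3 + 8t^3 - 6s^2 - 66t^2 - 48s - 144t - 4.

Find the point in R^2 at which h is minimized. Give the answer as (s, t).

h(s,t) separates as P(s) + Q(t) − 4, so its minimum is min P + min Q − 4.
P'(s) = 12(s - 1)(s + 1)(s + 4) vanishes at s ∈ {-4, -1, 1}; Q'(t) = 12(t - 3)(t + 1)(t + 4) vanishes at t ∈ {-4, -1, 3}.
Local minima of P (where P''>0): P(-4)=-160, P(1)=-35. Local minima of Q: Q(-4)=-224, Q(3)=-567.
So the global minimum of h is P(-4) + Q(3) − 4 = -160 − 567 − 4 = -731, attained at (-4, 3).

(-4, 3)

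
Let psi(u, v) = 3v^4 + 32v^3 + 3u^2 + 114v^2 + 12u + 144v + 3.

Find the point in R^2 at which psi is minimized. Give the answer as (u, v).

psi(u,v) separates as P(u) + Q(v) + 3, so its minimum is min P + min Q + 3.
P'(u) = 6u + 12 vanishes at u ∈ {-2}; Q'(v) = 12(v + 1)(v + 3)(v + 4) vanishes at v ∈ {-4, -3, -1}.
Local minima of P (where P''>0): P(-2)=-12. Local minima of Q: Q(-4)=-32, Q(-1)=-59.
So the global minimum of psi is P(-2) + Q(-1) + 3 = -12 − 59 + 3 = -68, attained at (-2, -1).

(-2, -1)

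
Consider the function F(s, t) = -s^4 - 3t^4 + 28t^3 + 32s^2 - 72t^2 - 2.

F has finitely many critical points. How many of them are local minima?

F separates as a function of s plus a function of t, so ∇F=0 decouples.
∂F/∂s = -4s(s - 4)(s + 4) = 0 at s ∈ {-4, 0, 4}; ∂F/∂t = -12t(t - 4)(t - 3) = 0 at t ∈ {0, 3, 4}.
The Hessian is diagonal: diag(F_ss, F_tt). Second derivatives: F_ss(-4)=-128, F_ss(0)=64, F_ss(4)=-128; F_tt(0)=-144, F_tt(3)=36, F_tt(4)=-48.
Local minima occur where both diagonal entries positive: (0, 3). Count: 1.

1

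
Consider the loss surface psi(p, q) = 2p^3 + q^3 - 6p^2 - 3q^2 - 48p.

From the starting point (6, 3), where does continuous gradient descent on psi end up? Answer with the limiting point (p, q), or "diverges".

(4, 2)

psi is separable, so gradient descent decouples: p follows -∂psi/∂p, q follows -∂psi/∂q.
∂psi/∂p = 6(p - 4)(p + 2); at p=6 this is 96, so p decreases.
∂psi/∂q = 3q(q - 2); at q=3 this is 9, so q decreases.
p converges to its nearest critical value 4 (a local min of the p-part); q converges to 2. The iterate converges to (4, 2).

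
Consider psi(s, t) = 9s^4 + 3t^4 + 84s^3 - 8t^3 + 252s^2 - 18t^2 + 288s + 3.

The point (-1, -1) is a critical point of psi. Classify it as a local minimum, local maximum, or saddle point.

local minimum

The mixed partial ∂²psi/∂s∂t is 0, so the Hessian at any point is diag(psi_ss, psi_tt) = diag(36(3s^2 + 14s + 14), 12(3t^2 - 4t - 3)).
At (-1, -1): H = diag(108, 48).
Both eigenvalues are positive, so H is positive definite: a local minimum.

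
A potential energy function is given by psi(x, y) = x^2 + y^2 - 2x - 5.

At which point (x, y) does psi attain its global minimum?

(1, 0)

psi(x,y) separates as P(x) + Q(y) − 5, so its minimum is min P + min Q − 5.
P'(x) = 2x - 2 vanishes at x ∈ {1}; Q'(y) = 2y vanishes at y ∈ {0}.
Local minima of P (where P''>0): P(1)=-1. Local minima of Q: Q(0)=0.
So the global minimum of psi is P(1) + Q(0) − 5 = -1 + 0 − 5 = -6, attained at (1, 0).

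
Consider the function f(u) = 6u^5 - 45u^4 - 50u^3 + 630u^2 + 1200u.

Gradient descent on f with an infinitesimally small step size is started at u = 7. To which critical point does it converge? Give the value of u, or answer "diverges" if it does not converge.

5

f'(u) = 30(u - 5)(u - 4)(u + 1)(u + 2), so f'(7) = 12960.
Gradient descent moves in the -f' direction, i.e. u is decreasing.
The nearest critical point in that direction is u = 5, where f'' = 1260 > 0 (a local minimum). The iterate converges there.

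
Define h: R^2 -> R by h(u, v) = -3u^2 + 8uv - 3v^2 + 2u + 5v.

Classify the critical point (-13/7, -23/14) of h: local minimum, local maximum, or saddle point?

The Hessian of h is constant: H = [[-6, 8], [8, -6]].
det(H) = (-6)·(-6) − 8² = -28.
Since det(H) < 0, H is indefinite and the critical point is a saddle point.

saddle point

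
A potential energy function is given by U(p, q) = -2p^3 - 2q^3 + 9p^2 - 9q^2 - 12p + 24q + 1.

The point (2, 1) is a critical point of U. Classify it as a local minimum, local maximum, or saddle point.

The mixed partial ∂²U/∂p∂q is 0, so the Hessian at any point is diag(U_pp, U_qq) = diag(6(-2p + 3), -6(2q + 3)).
At (2, 1): H = diag(-6, -30).
Both eigenvalues are negative, so H is negative definite: a local maximum.

local maximum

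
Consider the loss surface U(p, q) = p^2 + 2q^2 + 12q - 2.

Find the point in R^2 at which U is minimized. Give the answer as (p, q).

(0, -3)

U(p,q) separates as A(p) + B(q) − 2, so its minimum is min A + min B − 2.
A'(p) = 2p vanishes at p ∈ {0}; B'(q) = 4q + 12 vanishes at q ∈ {-3}.
Local minima of A (where A''>0): A(0)=0. Local minima of B: B(-3)=-18.
So the global minimum of U is A(0) + B(-3) − 2 = 0 − 18 − 2 = -20, attained at (0, -3).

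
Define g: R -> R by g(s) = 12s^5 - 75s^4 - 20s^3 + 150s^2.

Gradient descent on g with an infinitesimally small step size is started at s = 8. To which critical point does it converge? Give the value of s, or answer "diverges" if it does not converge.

g'(s) = 60s(s - 5)(s - 1)(s + 1), so g'(8) = 90720.
Gradient descent moves in the -g' direction, i.e. s is decreasing.
The nearest critical point in that direction is s = 5, where g'' = 7200 > 0 (a local minimum). The iterate converges there.

5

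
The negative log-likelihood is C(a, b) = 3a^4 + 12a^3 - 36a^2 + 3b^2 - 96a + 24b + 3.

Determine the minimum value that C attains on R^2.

C(a,b) separates as P(a) + Q(b) + 3, so its minimum is min P + min Q + 3.
P'(a) = 12(a - 2)(a + 1)(a + 4) vanishes at a ∈ {-4, -1, 2}; Q'(b) = 6b + 24 vanishes at b ∈ {-4}.
Local minima of P (where P''>0): P(-4)=-192, P(2)=-192. Local minima of Q: Q(-4)=-48.
So the global minimum of C is P(-4) + Q(-4) + 3 = -192 − 48 + 3 = -237, attained at (-4, -4).

-237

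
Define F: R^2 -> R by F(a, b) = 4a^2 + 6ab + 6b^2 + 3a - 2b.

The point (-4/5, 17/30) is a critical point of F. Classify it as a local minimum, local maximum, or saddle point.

local minimum

The Hessian of F is constant: H = [[8, 6], [6, 12]].
det(H) = 8·12 − 6² = 60.
det(H) > 0 and tr(H) = 20 > 0, so H is positive definite and the point is a local minimum.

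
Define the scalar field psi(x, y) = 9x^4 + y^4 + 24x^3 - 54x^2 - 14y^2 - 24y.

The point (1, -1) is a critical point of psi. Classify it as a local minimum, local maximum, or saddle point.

saddle point

The mixed partial ∂²psi/∂x∂y is 0, so the Hessian at any point is diag(psi_xx, psi_yy) = diag(36(3x^2 + 4x - 3), 4(3y^2 - 7)).
At (1, -1): H = diag(144, -16).
The eigenvalues have opposite signs, so H is indefinite: a saddle point.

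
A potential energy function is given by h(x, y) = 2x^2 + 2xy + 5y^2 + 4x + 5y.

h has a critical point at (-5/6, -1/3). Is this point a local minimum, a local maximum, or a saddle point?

local minimum

The Hessian of h is constant: H = [[4, 2], [2, 10]].
det(H) = 4·10 − 2² = 36.
det(H) > 0 and tr(H) = 14 > 0, so H is positive definite and the point is a local minimum.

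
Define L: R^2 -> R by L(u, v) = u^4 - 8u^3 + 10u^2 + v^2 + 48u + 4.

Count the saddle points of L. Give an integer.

L separates as a function of u plus a function of v, so ∇L=0 decouples.
∂L/∂u = 4(u - 4)(u - 3)(u + 1) = 0 at u ∈ {-1, 3, 4}; ∂L/∂v = 2v = 0 at v ∈ {0}.
The Hessian is diagonal: diag(L_uu, L_vv). Second derivatives: L_uu(-1)=80, L_uu(3)=-16, L_uu(4)=20; L_vv(0)=2.
Saddle points occur where the two diagonal entries have opposite signs: (3, 0). Count: 1.

1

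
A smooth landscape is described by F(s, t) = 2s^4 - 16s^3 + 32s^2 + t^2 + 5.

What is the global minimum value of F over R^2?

F(s,t) separates as P(s) + Q(t) + 5, so its minimum is min P + min Q + 5.
P'(s) = 8s(s - 4)(s - 2) vanishes at s ∈ {0, 2, 4}; Q'(t) = 2t vanishes at t ∈ {0}.
Local minima of P (where P''>0): P(0)=0, P(4)=0. Local minima of Q: Q(0)=0.
So the global minimum of F is P(0) + Q(0) + 5 = 0 + 0 + 5 = 5, attained at (0, 0).

5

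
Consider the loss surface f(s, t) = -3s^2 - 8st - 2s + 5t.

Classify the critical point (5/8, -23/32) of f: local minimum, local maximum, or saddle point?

saddle point

The Hessian of f is constant: H = [[-6, -8], [-8, 0]].
det(H) = (-6)·0 − (-8)² = -64.
Since det(H) < 0, H is indefinite and the critical point is a saddle point.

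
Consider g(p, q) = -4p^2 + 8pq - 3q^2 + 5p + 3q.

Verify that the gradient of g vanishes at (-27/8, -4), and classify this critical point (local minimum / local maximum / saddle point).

∇g = (-8p + 8q + 5, 8p - 6q + 3); substituting (-27/8, -4) gives ∇g = (0, 0), so (-27/8, -4) is indeed a critical point.
The Hessian of g is constant: H = [[-8, 8], [8, -6]].
det(H) = (-8)·(-6) − 8² = -16.
Since det(H) < 0, H is indefinite and the critical point is a saddle point.

saddle point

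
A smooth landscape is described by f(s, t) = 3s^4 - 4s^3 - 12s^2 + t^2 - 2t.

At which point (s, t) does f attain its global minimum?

(2, 1)

f(s,t) separates as P(s) + Q(t), so its minimum is min P + min Q.
P'(s) = 12s(s - 2)(s + 1) vanishes at s ∈ {-1, 0, 2}; Q'(t) = 2(t - 1) vanishes at t ∈ {1}.
Local minima of P (where P''>0): P(-1)=-5, P(2)=-32. Local minima of Q: Q(1)=-1.
So the global minimum of f is P(2) + Q(1) = -32 − 1 = -33, attained at (2, 1).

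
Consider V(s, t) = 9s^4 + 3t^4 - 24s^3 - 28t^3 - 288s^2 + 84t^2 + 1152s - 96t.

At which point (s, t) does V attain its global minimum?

V(s,t) separates as P(s) + Q(t), so its minimum is min P + min Q.
P'(s) = 36(s - 4)(s - 2)(s + 4) vanishes at s ∈ {-4, 2, 4}; Q'(t) = 12(t - 4)(t - 2)(t - 1) vanishes at t ∈ {1, 2, 4}.
Local minima of P (where P''>0): P(-4)=-5376, P(4)=768. Local minima of Q: Q(1)=-37, Q(4)=-64.
So the global minimum of V is P(-4) + Q(4) = -5376 − 64 = -5440, attained at (-4, 4).

(-4, 4)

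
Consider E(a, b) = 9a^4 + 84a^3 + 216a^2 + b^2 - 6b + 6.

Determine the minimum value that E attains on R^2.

-3

E(a,b) separates as P(a) + Q(b) + 6, so its minimum is min P + min Q + 6.
P'(a) = 36a(a + 3)(a + 4) vanishes at a ∈ {-4, -3, 0}; Q'(b) = 2b - 6 vanishes at b ∈ {3}.
Local minima of P (where P''>0): P(-4)=384, P(0)=0. Local minima of Q: Q(3)=-9.
So the global minimum of E is P(0) + Q(3) + 6 = 0 − 9 + 6 = -3, attained at (0, 3).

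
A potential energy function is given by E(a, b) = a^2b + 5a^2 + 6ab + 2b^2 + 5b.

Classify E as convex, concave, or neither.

The term a^2b is cubic, so the Hessian is not constant.
∂²E/∂a² = 2b + 10, which takes both signs as b varies (negative for sufficiently negative b). A diagonal entry of the Hessian changing sign means the Hessian is neither positive- nor negative-semidefinite on all of R^2.

neither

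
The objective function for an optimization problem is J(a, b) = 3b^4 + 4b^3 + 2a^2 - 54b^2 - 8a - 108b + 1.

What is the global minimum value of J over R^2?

-466

J(a,b) separates as P(a) + Q(b) + 1, so its minimum is min P + min Q + 1.
P'(a) = 4a - 8 vanishes at a ∈ {2}; Q'(b) = 12(b - 3)(b + 1)(b + 3) vanishes at b ∈ {-3, -1, 3}.
Local minima of P (where P''>0): P(2)=-8. Local minima of Q: Q(-3)=-27, Q(3)=-459.
So the global minimum of J is P(2) + Q(3) + 1 = -8 − 459 + 1 = -466, attained at (2, 3).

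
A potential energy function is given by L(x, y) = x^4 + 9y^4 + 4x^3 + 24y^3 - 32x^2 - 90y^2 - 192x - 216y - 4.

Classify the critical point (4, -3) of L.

local minimum

The mixed partial ∂²L/∂x∂y is 0, so the Hessian at any point is diag(L_xx, L_yy) = diag(4(3x^2 + 6x - 16), 36(3y^2 + 4y - 5)).
At (4, -3): H = diag(224, 360).
Both eigenvalues are positive, so H is positive definite: a local minimum.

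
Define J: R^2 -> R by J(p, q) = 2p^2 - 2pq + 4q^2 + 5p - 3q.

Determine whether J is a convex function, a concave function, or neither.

J is quadratic, so its Hessian is the constant matrix H = [[4, -2], [-2, 8]].
det(H) = 28, tr(H) = 12.
det(H) > 0 and tr(H) > 0, so H is positive definite everywhere: convex.

convex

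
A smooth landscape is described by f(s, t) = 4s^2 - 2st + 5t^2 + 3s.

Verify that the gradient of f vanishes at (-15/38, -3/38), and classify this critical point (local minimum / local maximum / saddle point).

∇f = (8s - 2t + 3, -2s + 10t); substituting (-15/38, -3/38) gives ∇f = (0, 0), so (-15/38, -3/38) is indeed a critical point.
The Hessian of f is constant: H = [[8, -2], [-2, 10]].
det(H) = 8·10 − (-2)² = 76.
det(H) > 0 and tr(H) = 18 > 0, so H is positive definite and the point is a local minimum.

local minimum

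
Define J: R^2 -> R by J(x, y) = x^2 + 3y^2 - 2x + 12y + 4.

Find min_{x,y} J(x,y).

J(x,y) separates as P(x) + Q(y) + 4, so its minimum is min P + min Q + 4.
P'(x) = 2x - 2 vanishes at x ∈ {1}; Q'(y) = 6y + 12 vanishes at y ∈ {-2}.
Local minima of P (where P''>0): P(1)=-1. Local minima of Q: Q(-2)=-12.
So the global minimum of J is P(1) + Q(-2) + 4 = -1 − 12 + 4 = -9, attained at (1, -2).

-9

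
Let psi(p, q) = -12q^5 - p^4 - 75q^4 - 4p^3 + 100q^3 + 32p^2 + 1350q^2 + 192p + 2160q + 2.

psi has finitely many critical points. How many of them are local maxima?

4

psi separates as a function of p plus a function of q, so ∇psi=0 decouples.
∂psi/∂p = -4(p - 4)(p + 3)(p + 4) = 0 at p ∈ {-4, -3, 4}; ∂psi/∂q = -60(q - 3)(q + 1)(q + 3)(q + 4) = 0 at q ∈ {-4, -3, -1, 3}.
The Hessian is diagonal: diag(psi_pp, psi_qq). Second derivatives: psi_pp(-4)=-32, psi_pp(-3)=28, psi_pp(4)=-224; psi_qq(-4)=1260, psi_qq(-3)=-720, psi_qq(-1)=1440, psi_qq(3)=-10080.
Local maxima occur where both diagonal entries negative: (-4, -3), (-4, 3), (4, -3), (4, 3). Count: 4.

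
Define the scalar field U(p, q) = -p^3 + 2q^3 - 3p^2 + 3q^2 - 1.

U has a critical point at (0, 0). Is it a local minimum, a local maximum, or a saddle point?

The mixed partial ∂²U/∂p∂q is 0, so the Hessian at any point is diag(U_pp, U_qq) = diag(-6(p + 1), 6(2q + 1)).
At (0, 0): H = diag(-6, 6).
The eigenvalues have opposite signs, so H is indefinite: a saddle point.

saddle point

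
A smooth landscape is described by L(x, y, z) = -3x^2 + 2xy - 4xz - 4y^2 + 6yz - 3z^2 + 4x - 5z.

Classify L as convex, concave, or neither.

concave

L is quadratic, so its Hessian is the constant matrix H = [[-6, 2, -4], [2, -8, 6], [-4, 6, -6]].
Leading principal minors: -6, 44, -16.
Signs alternate −, +, − ⇒ H ≺ 0 ⇒ concave.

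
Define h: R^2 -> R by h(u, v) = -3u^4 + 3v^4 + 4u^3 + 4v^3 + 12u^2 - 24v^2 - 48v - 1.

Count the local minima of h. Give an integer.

h separates as a function of u plus a function of v, so ∇h=0 decouples.
∂h/∂u = -12u(u - 2)(u + 1) = 0 at u ∈ {-1, 0, 2}; ∂h/∂v = 12(v - 2)(v + 1)(v + 2) = 0 at v ∈ {-2, -1, 2}.
The Hessian is diagonal: diag(h_uu, h_vv). Second derivatives: h_uu(-1)=-36, h_uu(0)=24, h_uu(2)=-72; h_vv(-2)=48, h_vv(-1)=-36, h_vv(2)=144.
Local minima occur where both diagonal entries positive: (0, -2), (0, 2). Count: 2.

2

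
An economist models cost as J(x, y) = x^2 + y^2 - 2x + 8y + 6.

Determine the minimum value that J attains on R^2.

J(x,y) separates as P(x) + Q(y) + 6, so its minimum is min P + min Q + 6.
P'(x) = 2x - 2 vanishes at x ∈ {1}; Q'(y) = 2y + 8 vanishes at y ∈ {-4}.
Local minima of P (where P''>0): P(1)=-1. Local minima of Q: Q(-4)=-16.
So the global minimum of J is P(1) + Q(-4) + 6 = -1 − 16 + 6 = -11, attained at (1, -4).

-11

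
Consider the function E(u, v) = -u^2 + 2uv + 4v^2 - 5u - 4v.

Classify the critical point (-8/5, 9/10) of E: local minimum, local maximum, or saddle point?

The Hessian of E is constant: H = [[-2, 2], [2, 8]].
det(H) = (-2)·8 − 2² = -20.
Since det(H) < 0, H is indefinite and the critical point is a saddle point.

saddle point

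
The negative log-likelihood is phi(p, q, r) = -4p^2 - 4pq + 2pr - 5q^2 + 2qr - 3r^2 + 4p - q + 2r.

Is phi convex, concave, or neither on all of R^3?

phi is quadratic, so its Hessian is the constant matrix H = [[-8, -4, 2], [-4, -10, 2], [2, 2, -6]].
Leading principal minors: -8, 64, -344.
Signs alternate −, +, − ⇒ H ≺ 0 ⇒ concave.

concave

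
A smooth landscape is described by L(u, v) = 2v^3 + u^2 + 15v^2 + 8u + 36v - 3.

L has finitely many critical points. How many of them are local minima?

L separates as a function of u plus a function of v, so ∇L=0 decouples.
∂L/∂u = 2(u + 4) = 0 at u ∈ {-4}; ∂L/∂v = 6(v + 2)(v + 3) = 0 at v ∈ {-3, -2}.
The Hessian is diagonal: diag(L_uu, L_vv). Second derivatives: L_uu(-4)=2; L_vv(-3)=-6, L_vv(-2)=6.
Local minima occur where both diagonal entries positive: (-4, -2). Count: 1.

1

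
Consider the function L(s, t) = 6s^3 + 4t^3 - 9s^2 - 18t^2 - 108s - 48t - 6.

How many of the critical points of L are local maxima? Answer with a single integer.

L separates as a function of s plus a function of t, so ∇L=0 decouples.
∂L/∂s = 18(s - 3)(s + 2) = 0 at s ∈ {-2, 3}; ∂L/∂t = 12(t - 4)(t + 1) = 0 at t ∈ {-1, 4}.
The Hessian is diagonal: diag(L_ss, L_tt). Second derivatives: L_ss(-2)=-90, L_ss(3)=90; L_tt(-1)=-60, L_tt(4)=60.
Local maxima occur where both diagonal entries negative: (-2, -1). Count: 1.

1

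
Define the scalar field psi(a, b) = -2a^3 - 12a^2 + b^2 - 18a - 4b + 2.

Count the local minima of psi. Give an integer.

psi separates as a function of a plus a function of b, so ∇psi=0 decouples.
∂psi/∂a = -6(a + 1)(a + 3) = 0 at a ∈ {-3, -1}; ∂psi/∂b = 2(b - 2) = 0 at b ∈ {2}.
The Hessian is diagonal: diag(psi_aa, psi_bb). Second derivatives: psi_aa(-3)=12, psi_aa(-1)=-12; psi_bb(2)=2.
Local minima occur where both diagonal entries positive: (-3, 2). Count: 1.

1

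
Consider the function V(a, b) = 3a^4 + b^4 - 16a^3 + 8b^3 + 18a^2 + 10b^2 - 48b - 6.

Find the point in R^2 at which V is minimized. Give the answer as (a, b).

(3, 1)

V(a,b) separates as P(a) + Q(b) − 6, so its minimum is min P + min Q − 6.
P'(a) = 12a(a - 3)(a - 1) vanishes at a ∈ {0, 1, 3}; Q'(b) = 4(b - 1)(b + 3)(b + 4) vanishes at b ∈ {-4, -3, 1}.
Local minima of P (where P''>0): P(0)=0, P(3)=-27. Local minima of Q: Q(-4)=96, Q(1)=-29.
So the global minimum of V is P(3) + Q(1) − 6 = -27 − 29 − 6 = -62, attained at (3, 1).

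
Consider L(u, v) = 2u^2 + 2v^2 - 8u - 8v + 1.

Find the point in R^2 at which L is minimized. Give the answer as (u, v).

(2, 2)

L(u,v) separates as P(u) + Q(v) + 1, so its minimum is min P + min Q + 1.
P'(u) = 4u - 8 vanishes at u ∈ {2}; Q'(v) = 4v - 8 vanishes at v ∈ {2}.
Local minima of P (where P''>0): P(2)=-8. Local minima of Q: Q(2)=-8.
So the global minimum of L is P(2) + Q(2) + 1 = -8 − 8 + 1 = -15, attained at (2, 2).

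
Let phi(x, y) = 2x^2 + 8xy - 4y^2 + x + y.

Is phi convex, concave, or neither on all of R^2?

neither

phi is quadratic, so its Hessian is the constant matrix H = [[4, 8], [8, -8]].
det(H) = -96, tr(H) = -4.
det(H) < 0, so H is indefinite: neither convex nor concave.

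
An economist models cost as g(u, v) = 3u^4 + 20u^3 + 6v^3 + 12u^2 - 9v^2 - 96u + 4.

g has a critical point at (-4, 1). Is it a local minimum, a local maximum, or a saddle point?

local minimum

The mixed partial ∂²g/∂u∂v is 0, so the Hessian at any point is diag(g_uu, g_vv) = diag(12(3u^2 + 10u + 2), 18(2v - 1)).
At (-4, 1): H = diag(120, 18).
Both eigenvalues are positive, so H is positive definite: a local minimum.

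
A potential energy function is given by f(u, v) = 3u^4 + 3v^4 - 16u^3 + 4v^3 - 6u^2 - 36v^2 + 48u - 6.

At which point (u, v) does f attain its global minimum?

f(u,v) separates as P(u) + Q(v) − 6, so its minimum is min P + min Q − 6.
P'(u) = 12(u - 4)(u - 1)(u + 1) vanishes at u ∈ {-1, 1, 4}; Q'(v) = 12v(v - 2)(v + 3) vanishes at v ∈ {-3, 0, 2}.
Local minima of P (where P''>0): P(-1)=-35, P(4)=-160. Local minima of Q: Q(-3)=-189, Q(2)=-64.
So the global minimum of f is P(4) + Q(-3) − 6 = -160 − 189 − 6 = -355, attained at (4, -3).

(4, -3)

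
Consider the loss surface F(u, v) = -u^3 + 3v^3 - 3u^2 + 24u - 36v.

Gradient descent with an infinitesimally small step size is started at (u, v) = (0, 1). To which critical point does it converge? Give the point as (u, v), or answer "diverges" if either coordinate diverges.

(-4, 2)

F is separable, so gradient descent decouples: u follows -∂F/∂u, v follows -∂F/∂v.
∂F/∂u = -3(u - 2)(u + 4); at u=0 this is 24, so u decreases.
∂F/∂v = 9(v - 2)(v + 2); at v=1 this is -27, so v increases.
u converges to its nearest critical value -4 (a local min of the u-part); v converges to 2. The iterate converges to (-4, 2).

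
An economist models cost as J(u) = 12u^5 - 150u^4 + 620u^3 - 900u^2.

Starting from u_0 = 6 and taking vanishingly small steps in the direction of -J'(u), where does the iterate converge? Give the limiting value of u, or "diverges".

J'(u) = 60u(u - 5)(u - 3)(u - 2), so J'(6) = 4320.
Gradient descent moves in the -J' direction, i.e. u is decreasing.
The nearest critical point in that direction is u = 5, where J'' = 1800 > 0 (a local minimum). The iterate converges there.

5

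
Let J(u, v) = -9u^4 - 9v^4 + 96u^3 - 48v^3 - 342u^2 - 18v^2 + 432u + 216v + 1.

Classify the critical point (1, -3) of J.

local maximum

The mixed partial ∂²J/∂u∂v is 0, so the Hessian at any point is diag(J_uu, J_vv) = diag(36(-3u^2 + 16u - 19), -36(3v^2 + 8v + 1)).
At (1, -3): H = diag(-216, -144).
Both eigenvalues are negative, so H is negative definite: a local maximum.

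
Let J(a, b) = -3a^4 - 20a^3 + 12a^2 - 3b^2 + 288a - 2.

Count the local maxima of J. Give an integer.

J separates as a function of a plus a function of b, so ∇J=0 decouples.
∂J/∂a = -12(a - 2)(a + 3)(a + 4) = 0 at a ∈ {-4, -3, 2}; ∂J/∂b = -6b = 0 at b ∈ {0}.
The Hessian is diagonal: diag(J_aa, J_bb). Second derivatives: J_aa(-4)=-72, J_aa(-3)=60, J_aa(2)=-360; J_bb(0)=-6.
Local maxima occur where both diagonal entries negative: (-4, 0), (2, 0). Count: 2.

2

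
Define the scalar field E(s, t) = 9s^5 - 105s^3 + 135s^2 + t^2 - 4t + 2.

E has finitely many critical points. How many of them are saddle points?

E separates as a function of s plus a function of t, so ∇E=0 decouples.
∂E/∂s = 45s(s - 2)(s - 1)(s + 3) = 0 at s ∈ {-3, 0, 1, 2}; ∂E/∂t = 2(t - 2) = 0 at t ∈ {2}.
The Hessian is diagonal: diag(E_ss, E_tt). Second derivatives: E_ss(-3)=-2700, E_ss(0)=270, E_ss(1)=-180, E_ss(2)=450; E_tt(2)=2.
Saddle points occur where the two diagonal entries have opposite signs: (-3, 2), (1, 2). Count: 2.

2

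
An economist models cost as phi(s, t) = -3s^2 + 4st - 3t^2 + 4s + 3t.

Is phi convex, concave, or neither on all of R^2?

concave

phi is quadratic, so its Hessian is the constant matrix H = [[-6, 4], [4, -6]].
det(H) = 20, tr(H) = -12.
det(H) > 0 and tr(H) < 0, so H is negative definite everywhere: concave.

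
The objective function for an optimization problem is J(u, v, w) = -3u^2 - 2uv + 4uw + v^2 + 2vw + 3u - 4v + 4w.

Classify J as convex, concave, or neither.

J is quadratic, so its Hessian is the constant matrix H = [[-6, -2, 4], [-2, 2, 2], [4, 2, 0]].
Leading principal minors: -6, -16, -40.
Neither pattern holds ⇒ H is indefinite ⇒ neither convex nor concave.

neither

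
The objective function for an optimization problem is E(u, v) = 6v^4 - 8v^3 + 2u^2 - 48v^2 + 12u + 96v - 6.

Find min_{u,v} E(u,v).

-248

E(u,v) separates as P(u) + Q(v) − 6, so its minimum is min P + min Q − 6.
P'(u) = 4u + 12 vanishes at u ∈ {-3}; Q'(v) = 24(v - 2)(v - 1)(v + 2) vanishes at v ∈ {-2, 1, 2}.
Local minima of P (where P''>0): P(-3)=-18. Local minima of Q: Q(-2)=-224, Q(2)=32.
So the global minimum of E is P(-3) + Q(-2) − 6 = -18 − 224 − 6 = -248, attained at (-3, -2).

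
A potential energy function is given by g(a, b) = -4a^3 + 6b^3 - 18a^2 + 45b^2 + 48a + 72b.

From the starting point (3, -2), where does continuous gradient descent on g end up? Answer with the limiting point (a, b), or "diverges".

g is separable, so gradient descent decouples: a follows -∂g/∂a, b follows -∂g/∂b.
∂g/∂a = -12(a - 1)(a + 4); at a=3 this is -168, so a increases.
∂g/∂b = 18(b + 1)(b + 4); at b=-2 this is -36, so b increases.
The a-coordinate has no critical point in that direction and runs off to infinity.

diverges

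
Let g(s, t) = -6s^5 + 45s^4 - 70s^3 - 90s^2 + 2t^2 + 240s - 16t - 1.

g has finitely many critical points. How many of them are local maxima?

0

g separates as a function of s plus a function of t, so ∇g=0 decouples.
∂g/∂s = -30(s - 4)(s - 2)(s - 1)(s + 1) = 0 at s ∈ {-1, 1, 2, 4}; ∂g/∂t = 4(t - 4) = 0 at t ∈ {4}.
The Hessian is diagonal: diag(g_ss, g_tt). Second derivatives: g_ss(-1)=900, g_ss(1)=-180, g_ss(2)=180, g_ss(4)=-900; g_tt(4)=4.
Local maxima occur where both diagonal entries negative: none. Count: 0.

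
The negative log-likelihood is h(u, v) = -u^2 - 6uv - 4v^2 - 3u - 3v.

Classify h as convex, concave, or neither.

neither

h is quadratic, so its Hessian is the constant matrix H = [[-2, -6], [-6, -8]].
det(H) = -20, tr(H) = -10.
det(H) < 0, so H is indefinite: neither convex nor concave.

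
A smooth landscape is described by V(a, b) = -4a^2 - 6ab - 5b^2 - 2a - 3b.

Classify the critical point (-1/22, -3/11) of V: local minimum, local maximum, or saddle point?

local maximum

The Hessian of V is constant: H = [[-8, -6], [-6, -10]].
det(H) = (-8)·(-10) − (-6)² = 44.
det(H) > 0 and tr(H) = -18 < 0, so H is negative definite and the point is a local maximum.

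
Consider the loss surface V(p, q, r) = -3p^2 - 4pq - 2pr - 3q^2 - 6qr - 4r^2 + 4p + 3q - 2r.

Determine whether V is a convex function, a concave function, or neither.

concave

V is quadratic, so its Hessian is the constant matrix H = [[-6, -4, -2], [-4, -6, -6], [-2, -6, -8]].
Leading principal minors: -6, 20, -16.
Signs alternate −, +, − ⇒ H ≺ 0 ⇒ concave.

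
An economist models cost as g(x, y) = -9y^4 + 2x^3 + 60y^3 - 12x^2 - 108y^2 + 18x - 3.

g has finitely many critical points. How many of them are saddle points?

g separates as a function of x plus a function of y, so ∇g=0 decouples.
∂g/∂x = 6(x - 3)(x - 1) = 0 at x ∈ {1, 3}; ∂g/∂y = -36y(y - 3)(y - 2) = 0 at y ∈ {0, 2, 3}.
The Hessian is diagonal: diag(g_xx, g_yy). Second derivatives: g_xx(1)=-12, g_xx(3)=12; g_yy(0)=-216, g_yy(2)=72, g_yy(3)=-108.
Saddle points occur where the two diagonal entries have opposite signs: (1, 2), (3, 0), (3, 3). Count: 3.

3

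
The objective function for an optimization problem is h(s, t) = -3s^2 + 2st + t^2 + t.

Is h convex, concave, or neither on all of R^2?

h is quadratic, so its Hessian is the constant matrix H = [[-6, 2], [2, 2]].
det(H) = -16, tr(H) = -4.
det(H) < 0, so H is indefinite: neither convex nor concave.

neither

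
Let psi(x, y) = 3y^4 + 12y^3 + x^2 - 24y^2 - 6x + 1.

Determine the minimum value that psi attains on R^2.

psi(x,y) separates as P(x) + Q(y) + 1, so its minimum is min P + min Q + 1.
P'(x) = 2x - 6 vanishes at x ∈ {3}; Q'(y) = 12y(y - 1)(y + 4) vanishes at y ∈ {-4, 0, 1}.
Local minima of P (where P''>0): P(3)=-9. Local minima of Q: Q(-4)=-384, Q(1)=-9.
So the global minimum of psi is P(3) + Q(-4) + 1 = -9 − 384 + 1 = -392, attained at (3, -4).

-392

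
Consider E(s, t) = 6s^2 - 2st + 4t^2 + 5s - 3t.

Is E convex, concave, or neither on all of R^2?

E is quadratic, so its Hessian is the constant matrix H = [[12, -2], [-2, 8]].
det(H) = 92, tr(H) = 20.
det(H) > 0 and tr(H) > 0, so H is positive definite everywhere: convex.

convex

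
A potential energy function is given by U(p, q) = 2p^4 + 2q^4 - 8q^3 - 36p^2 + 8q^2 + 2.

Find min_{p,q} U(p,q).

-160

U(p,q) separates as A(p) + B(q) + 2, so its minimum is min A + min B + 2.
A'(p) = 8p(p - 3)(p + 3) vanishes at p ∈ {-3, 0, 3}; B'(q) = 8q(q - 2)(q - 1) vanishes at q ∈ {0, 1, 2}.
Local minima of A (where A''>0): A(-3)=-162, A(3)=-162. Local minima of B: B(0)=0, B(2)=0.
So the global minimum of U is A(-3) + B(0) + 2 = -162 + 0 + 2 = -160, attained at (-3, 0).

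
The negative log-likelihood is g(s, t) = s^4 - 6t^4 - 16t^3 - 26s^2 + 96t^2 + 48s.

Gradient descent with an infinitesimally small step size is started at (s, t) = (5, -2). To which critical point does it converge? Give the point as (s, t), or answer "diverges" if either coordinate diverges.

(3, 0)

g is separable, so gradient descent decouples: s follows -∂g/∂s, t follows -∂g/∂t.
∂g/∂s = 4(s - 3)(s - 1)(s + 4); at s=5 this is 288, so s decreases.
∂g/∂t = -24t(t - 2)(t + 4); at t=-2 this is -384, so t increases.
s converges to its nearest critical value 3 (a local min of the s-part); t converges to 0. The iterate converges to (3, 0).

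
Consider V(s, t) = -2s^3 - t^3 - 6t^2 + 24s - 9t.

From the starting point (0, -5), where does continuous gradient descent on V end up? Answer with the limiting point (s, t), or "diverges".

V is separable, so gradient descent decouples: s follows -∂V/∂s, t follows -∂V/∂t.
∂V/∂s = -6(s - 2)(s + 2); at s=0 this is 24, so s decreases.
∂V/∂t = -3(t + 1)(t + 3); at t=-5 this is -24, so t increases.
s converges to its nearest critical value -2 (a local min of the s-part); t converges to -3. The iterate converges to (-2, -3).

(-2, -3)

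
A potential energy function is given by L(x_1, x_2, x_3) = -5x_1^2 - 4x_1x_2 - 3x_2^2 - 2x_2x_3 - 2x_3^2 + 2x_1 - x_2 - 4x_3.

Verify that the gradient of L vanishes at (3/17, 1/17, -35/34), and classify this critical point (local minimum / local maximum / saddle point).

local maximum

∇L = (-10x_1 - 4x_2 + 2, -4x_1 - 6x_2 - 2x_3 - 1, -2x_2 - 4x_3 - 4); substituting (3/17, 1/17, -35/34) gives ∇L = (0, 0, 0), so (3/17, 1/17, -35/34) is indeed a critical point.
The Hessian is constant: H = [[-10, -4, 0], [-4, -6, -2], [0, -2, -4]].
Leading principal minors: Δ₁ = -10, Δ₂ = 44, Δ₃ = -136.
The minors alternate sign starting negative (−, +, −), so H is negative definite: a local maximum.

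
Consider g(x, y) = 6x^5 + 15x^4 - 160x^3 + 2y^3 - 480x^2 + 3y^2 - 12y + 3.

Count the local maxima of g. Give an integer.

g separates as a function of x plus a function of y, so ∇g=0 decouples.
∂g/∂x = 30x(x - 4)(x + 2)(x + 4) = 0 at x ∈ {-4, -2, 0, 4}; ∂g/∂y = 6(y - 1)(y + 2) = 0 at y ∈ {-2, 1}.
The Hessian is diagonal: diag(g_xx, g_yy). Second derivatives: g_xx(-4)=-1920, g_xx(-2)=720, g_xx(0)=-960, g_xx(4)=5760; g_yy(-2)=-18, g_yy(1)=18.
Local maxima occur where both diagonal entries negative: (-4, -2), (0, -2). Count: 2.

2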